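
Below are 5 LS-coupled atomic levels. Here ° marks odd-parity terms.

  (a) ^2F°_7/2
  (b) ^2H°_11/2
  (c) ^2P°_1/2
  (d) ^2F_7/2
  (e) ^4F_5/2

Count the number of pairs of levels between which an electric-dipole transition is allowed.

(a)–(b): forbidden (parity, ΔL, ΔJ).
(a)–(c): forbidden (parity, ΔL, ΔJ).
(a)–(d): allowed.
(a)–(e): forbidden (ΔS).
(b)–(c): forbidden (parity, ΔL, ΔJ).
(b)–(d): forbidden (ΔL, ΔJ).
(b)–(e): forbidden (ΔS, ΔL, ΔJ).
(c)–(d): forbidden (ΔL, ΔJ).
(c)–(e): forbidden (ΔS, ΔL, ΔJ).
(d)–(e): forbidden (parity, ΔS).
Allowed pairs: 1 of 10.

1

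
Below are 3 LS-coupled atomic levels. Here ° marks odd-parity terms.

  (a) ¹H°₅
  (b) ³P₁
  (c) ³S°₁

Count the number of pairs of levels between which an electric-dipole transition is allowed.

(a)–(b): forbidden (ΔS, ΔL, ΔJ).
(a)–(c): forbidden (parity, ΔS, ΔL, ΔJ).
(b)–(c): allowed.
Allowed pairs: 1 of 3.

1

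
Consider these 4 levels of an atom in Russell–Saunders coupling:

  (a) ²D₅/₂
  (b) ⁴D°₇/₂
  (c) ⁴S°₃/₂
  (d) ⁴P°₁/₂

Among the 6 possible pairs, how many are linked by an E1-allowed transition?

(a)–(b): forbidden (ΔS).
(a)–(c): forbidden (ΔS, ΔL).
(a)–(d): forbidden (ΔS, ΔJ).
(b)–(c): forbidden (parity, ΔL, ΔJ).
(b)–(d): forbidden (parity, ΔJ).
(c)–(d): forbidden (parity).
Allowed pairs: 0 of 6.

0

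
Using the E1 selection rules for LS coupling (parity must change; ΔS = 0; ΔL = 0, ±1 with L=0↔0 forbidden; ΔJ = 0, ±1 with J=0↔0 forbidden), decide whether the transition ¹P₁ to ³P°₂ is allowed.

Reading off the term symbols: S 0→1, L 1→1, J 1→2, parity even→odd.
Parity must change: even → odd — ok.
ΔS = 0: S: 0 → 1 — fails.
ΔL = 0, ±1 (not L=0↔0): L: 1 → 1, ΔL = +0 — ok.
ΔJ = 0, ±1 (not J=0↔0): J: 1 → 2, ΔJ = +1 — ok.
Rule(s) violated: ΔS.

forbidden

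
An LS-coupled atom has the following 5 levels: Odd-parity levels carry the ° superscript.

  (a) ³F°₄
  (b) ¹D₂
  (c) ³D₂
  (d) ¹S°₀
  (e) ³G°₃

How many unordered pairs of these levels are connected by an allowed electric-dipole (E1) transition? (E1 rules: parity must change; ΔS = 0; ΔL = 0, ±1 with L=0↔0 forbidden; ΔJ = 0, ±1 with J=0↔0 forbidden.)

(a)–(b): forbidden (ΔS, ΔJ).
(a)–(c): forbidden (ΔJ).
(a)–(d): forbidden (parity, ΔS, ΔL, ΔJ).
(a)–(e): forbidden (parity).
(b)–(c): forbidden (parity, ΔS).
(b)–(d): forbidden (ΔL, ΔJ).
(b)–(e): forbidden (ΔS, ΔL).
(c)–(d): forbidden (ΔS, ΔL, ΔJ).
(c)–(e): forbidden (ΔL).
(d)–(e): forbidden (parity, ΔS, ΔL, ΔJ).
Allowed pairs: 0 of 10.

0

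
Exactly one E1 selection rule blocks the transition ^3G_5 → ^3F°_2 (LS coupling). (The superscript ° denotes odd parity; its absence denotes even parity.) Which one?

Parity must change: even → odd — ✓.
ΔS = 0: S: 1 → 1 — ✓.
ΔL = 0, ±1 (not L=0↔0): L: 4 → 3, ΔL = -1 — ✓.
ΔJ = 0, ±1 (not J=0↔0): J: 5 → 2, ΔJ = -3 — ✗.

the ΔJ = 0, ±1 rule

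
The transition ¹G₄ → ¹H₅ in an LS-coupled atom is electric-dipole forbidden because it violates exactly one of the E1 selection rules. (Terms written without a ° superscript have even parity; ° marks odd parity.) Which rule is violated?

parity

ΔL = 0, ±1 (not L=0↔0): L: 4 → 5, ΔL = +1 — passes.
ΔS = 0: S: 0 → 0 — passes.
ΔJ = 0, ±1 (not J=0↔0): J: 4 → 5, ΔJ = +1 — passes.
Parity must change: even → even — fails.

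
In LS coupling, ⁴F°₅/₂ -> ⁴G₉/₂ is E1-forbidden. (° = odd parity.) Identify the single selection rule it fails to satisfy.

Reading off the term symbols: S 3/2→3/2, L 3→4, J 5/2→9/2, parity odd→even.
Parity must change: odd → even — passes.
ΔS = 0: S: 3/2 → 3/2 — passes.
ΔL = 0, ±1 (not L=0↔0): L: 3 → 4, ΔL = +1 — passes.
ΔJ = 0, ±1 (not J=0↔0): J: 5/2 → 9/2, ΔJ = +2 — fails.

the ΔJ = 0, ±1 rule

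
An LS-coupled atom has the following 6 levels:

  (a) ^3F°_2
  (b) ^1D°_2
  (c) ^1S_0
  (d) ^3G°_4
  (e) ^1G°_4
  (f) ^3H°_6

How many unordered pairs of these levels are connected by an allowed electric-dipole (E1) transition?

0

(a)–(b): forbidden (parity, ΔS).
(a)–(c): forbidden (ΔS, ΔL, ΔJ).
(a)–(d): forbidden (parity, ΔJ).
(a)–(e): forbidden (parity, ΔS, ΔJ).
(a)–(f): forbidden (parity, ΔL, ΔJ).
(b)–(c): forbidden (ΔL, ΔJ).
(b)–(d): forbidden (parity, ΔS, ΔL, ΔJ).
(b)–(e): forbidden (parity, ΔL, ΔJ).
(b)–(f): forbidden (parity, ΔS, ΔL, ΔJ).
(c)–(d): forbidden (ΔS, ΔL, ΔJ).
(c)–(e): forbidden (ΔL, ΔJ).
(c)–(f): forbidden (ΔS, ΔL, ΔJ).
(d)–(e): forbidden (parity, ΔS).
(d)–(f): forbidden (parity, ΔJ).
(e)–(f): forbidden (parity, ΔS, ΔJ).
Allowed pairs: 0 of 15.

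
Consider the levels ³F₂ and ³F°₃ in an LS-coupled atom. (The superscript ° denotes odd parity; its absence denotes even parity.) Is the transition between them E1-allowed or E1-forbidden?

allowed

Initial level: S=1, L=3, J=2, parity even. Final level: S=1, L=3, J=3, parity odd.
Parity must change: even → odd — passes.
ΔS = 0: S: 1 → 1 — passes.
ΔL = 0, ±1 (not L=0↔0): L: 3 → 3, ΔL = +0 — passes.
ΔJ = 0, ±1 (not J=0↔0): J: 2 → 3, ΔJ = +1 — passes.
All four E1 rules are satisfied.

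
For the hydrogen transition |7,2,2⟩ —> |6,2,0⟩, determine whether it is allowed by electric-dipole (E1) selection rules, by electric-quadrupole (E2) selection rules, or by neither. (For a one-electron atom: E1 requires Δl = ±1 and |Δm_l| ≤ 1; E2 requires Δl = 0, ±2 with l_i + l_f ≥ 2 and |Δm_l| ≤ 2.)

Δl = 2 − 2 = +0; l_i + l_f = 4.
Δm_l = -2.
E1 (Δl = ±1, |Δm_l| ≤ 1): not satisfied.
E2 (Δl = 0,±2, l_i+l_f ≥ 2, |Δm_l| ≤ 2): satisfied.

E2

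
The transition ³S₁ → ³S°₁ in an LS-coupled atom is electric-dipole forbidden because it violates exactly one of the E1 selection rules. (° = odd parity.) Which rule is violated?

the L=0 ↔ L=0 exclusion

Reading off the term symbols: S 1→1, L 0→0, J 1→1, parity even→odd.
ΔS = 0: S: 1 → 1 — ok.
ΔJ = 0, ±1 (not J=0↔0): J: 1 → 1, ΔJ = +0 — ok.
ΔL = 0, ±1 (not L=0↔0): L: 0 → 0, ΔL = +0 — fails.
Parity must change: even → odd — ok.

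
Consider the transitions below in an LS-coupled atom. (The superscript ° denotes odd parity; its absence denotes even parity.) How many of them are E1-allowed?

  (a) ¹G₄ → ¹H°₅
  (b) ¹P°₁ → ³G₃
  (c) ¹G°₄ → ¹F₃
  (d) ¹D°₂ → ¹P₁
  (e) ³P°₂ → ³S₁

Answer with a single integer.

4

(a) allowed
(b) forbidden (ΔS, ΔL, ΔJ fail)
(c) allowed
(d) allowed
(e) allowed
Total allowed: 4 of 5.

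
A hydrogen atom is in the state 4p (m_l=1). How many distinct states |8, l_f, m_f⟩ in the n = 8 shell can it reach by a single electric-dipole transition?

4

E1 requires Δl = ±1, so l_f ∈ {0, 2}; with 0 ≤ l_f ≤ n_f−1 = 7, the allowed l_f values are {0, 2}.
For l_f = 0: m_f ∈ {m_i−1, m_i, m_i+1} ∩ [−0, 0] = {0} → 1 state.
For l_f = 2: m_f ∈ {m_i−1, m_i, m_i+1} ∩ [−2, 2] = {0, 1, 2} → 3 states.
Total: 4.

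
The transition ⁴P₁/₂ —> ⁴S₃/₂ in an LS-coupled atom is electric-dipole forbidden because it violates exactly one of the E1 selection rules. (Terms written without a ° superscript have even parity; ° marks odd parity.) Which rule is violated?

Reading off the term symbols: S 3/2→3/2, L 1→0, J 1/2→3/2, parity even→even.
Parity must change: even → even — fails.
ΔS = 0: S: 3/2 → 3/2 — passes.
ΔL = 0, ±1 (not L=0↔0): L: 1 → 0, ΔL = -1 — passes.
ΔJ = 0, ±1 (not J=0↔0): J: 1/2 → 3/2, ΔJ = +1 — passes.

parity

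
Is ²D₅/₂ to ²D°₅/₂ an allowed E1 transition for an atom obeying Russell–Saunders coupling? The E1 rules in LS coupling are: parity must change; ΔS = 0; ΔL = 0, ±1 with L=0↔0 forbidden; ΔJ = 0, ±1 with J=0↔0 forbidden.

Initial level: S=1/2, L=2, J=5/2, parity even. Final level: S=1/2, L=2, J=5/2, parity odd.
Parity must change: even → odd — ok.
ΔS = 0: S: 1/2 → 1/2 — ok.
ΔJ = 0, ±1 (not J=0↔0): J: 5/2 → 5/2, ΔJ = +0 — ok.
ΔL = 0, ±1 (not L=0↔0): L: 2 → 2, ΔL = +0 — ok.
All four E1 rules are satisfied.

allowed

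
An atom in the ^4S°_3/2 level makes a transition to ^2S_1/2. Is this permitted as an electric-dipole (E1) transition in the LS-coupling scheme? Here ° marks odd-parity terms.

forbidden

Parity must change: odd → even — ok.
ΔS = 0: S: 3/2 → 1/2 — fails.
ΔL = 0, ±1 (not L=0↔0): L: 0 → 0, ΔL = +0 — fails.
ΔJ = 0, ±1 (not J=0↔0): J: 3/2 → 1/2, ΔJ = -1 — ok.
Rule(s) violated: ΔS, ΔL.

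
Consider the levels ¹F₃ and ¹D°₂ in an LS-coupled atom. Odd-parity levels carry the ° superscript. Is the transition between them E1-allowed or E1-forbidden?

allowed

Initial level: S=0, L=3, J=3, parity even. Final level: S=0, L=2, J=2, parity odd.
Parity must change: even → odd — ok.
ΔS = 0: S: 0 → 0 — ok.
ΔL = 0, ±1 (not L=0↔0): L: 3 → 2, ΔL = -1 — ok.
ΔJ = 0, ±1 (not J=0↔0): J: 3 → 2, ΔJ = -1 — ok.
All four E1 rules are satisfied.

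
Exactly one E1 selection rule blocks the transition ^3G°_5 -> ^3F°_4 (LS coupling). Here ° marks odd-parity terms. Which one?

Initial level: S=1, L=4, J=5, parity odd. Final level: S=1, L=3, J=4, parity odd.
ΔS = 0: S: 1 → 1 — satisfied.
ΔJ = 0, ±1 (not J=0↔0): J: 5 → 4, ΔJ = -1 — satisfied.
Parity must change: odd → odd — violated.
ΔL = 0, ±1 (not L=0↔0): L: 4 → 3, ΔL = -1 — satisfied.

parity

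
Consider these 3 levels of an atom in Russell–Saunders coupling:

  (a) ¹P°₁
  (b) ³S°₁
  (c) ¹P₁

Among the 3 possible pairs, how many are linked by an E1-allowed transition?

(a)–(b): forbidden (parity, ΔS).
(a)–(c): allowed.
(b)–(c): forbidden (ΔS).
Allowed pairs: 1 of 3.

1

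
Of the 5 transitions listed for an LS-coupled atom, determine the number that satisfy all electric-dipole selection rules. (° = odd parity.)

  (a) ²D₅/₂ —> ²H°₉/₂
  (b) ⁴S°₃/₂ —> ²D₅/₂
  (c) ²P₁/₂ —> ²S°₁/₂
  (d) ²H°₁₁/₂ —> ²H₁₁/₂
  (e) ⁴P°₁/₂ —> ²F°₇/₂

2

(a) forbidden (ΔL, ΔJ fail)
(b) forbidden (ΔS, ΔL fail)
(c) allowed
(d) allowed
(e) forbidden (parity, ΔS, ΔL, ΔJ fail)
Total allowed: 2 of 5.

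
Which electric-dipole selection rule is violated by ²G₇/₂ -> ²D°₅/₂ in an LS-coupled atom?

the ΔL = 0, ±1 rule

ΔL = 0, ±1 (not L=0↔0): L: 4 → 2, ΔL = -2 — ✗.
ΔS = 0: S: 1/2 → 1/2 — ✓.
ΔJ = 0, ±1 (not J=0↔0): J: 7/2 → 5/2, ΔJ = -1 — ✓.
Parity must change: even → odd — ✓.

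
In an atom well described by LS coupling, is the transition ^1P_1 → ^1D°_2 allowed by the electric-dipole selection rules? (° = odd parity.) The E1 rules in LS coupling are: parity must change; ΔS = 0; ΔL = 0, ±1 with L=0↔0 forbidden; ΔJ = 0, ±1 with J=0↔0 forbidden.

Initial level: S=0, L=1, J=1, parity even. Final level: S=0, L=2, J=2, parity odd.
ΔS = 0: S: 0 → 0 — ✓.
ΔL = 0, ±1 (not L=0↔0): L: 1 → 2, ΔL = +1 — ✓.
ΔJ = 0, ±1 (not J=0↔0): J: 1 → 2, ΔJ = +1 — ✓.
Parity must change: even → odd — ✓.
All four E1 rules are satisfied.

allowed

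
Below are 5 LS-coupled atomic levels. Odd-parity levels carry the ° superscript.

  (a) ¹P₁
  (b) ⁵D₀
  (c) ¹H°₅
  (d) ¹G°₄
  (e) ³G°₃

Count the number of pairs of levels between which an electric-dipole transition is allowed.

(a)–(b): forbidden (parity, ΔS).
(a)–(c): forbidden (ΔL, ΔJ).
(a)–(d): forbidden (ΔL, ΔJ).
(a)–(e): forbidden (ΔS, ΔL, ΔJ).
(b)–(c): forbidden (ΔS, ΔL, ΔJ).
(b)–(d): forbidden (ΔS, ΔL, ΔJ).
(b)–(e): forbidden (ΔS, ΔL, ΔJ).
(c)–(d): forbidden (parity).
(c)–(e): forbidden (parity, ΔS, ΔJ).
(d)–(e): forbidden (parity, ΔS).
Allowed pairs: 0 of 10.

0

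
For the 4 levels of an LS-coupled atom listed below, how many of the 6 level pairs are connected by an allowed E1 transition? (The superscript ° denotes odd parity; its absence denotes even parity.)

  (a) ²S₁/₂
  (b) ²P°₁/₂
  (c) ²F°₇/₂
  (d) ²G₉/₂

2

(a)–(b): allowed.
(a)–(c): forbidden (ΔL, ΔJ).
(a)–(d): forbidden (parity, ΔL, ΔJ).
(b)–(c): forbidden (parity, ΔL, ΔJ).
(b)–(d): forbidden (ΔL, ΔJ).
(c)–(d): allowed.
Allowed pairs: 2 of 6.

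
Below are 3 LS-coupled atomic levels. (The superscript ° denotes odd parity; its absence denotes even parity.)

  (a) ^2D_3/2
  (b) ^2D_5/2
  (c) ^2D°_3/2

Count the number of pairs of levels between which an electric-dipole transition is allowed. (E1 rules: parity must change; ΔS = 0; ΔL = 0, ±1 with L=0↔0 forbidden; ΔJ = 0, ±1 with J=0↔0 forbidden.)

2

(a)–(b): forbidden (parity).
(a)–(c): allowed.
(b)–(c): allowed.
Allowed pairs: 2 of 3.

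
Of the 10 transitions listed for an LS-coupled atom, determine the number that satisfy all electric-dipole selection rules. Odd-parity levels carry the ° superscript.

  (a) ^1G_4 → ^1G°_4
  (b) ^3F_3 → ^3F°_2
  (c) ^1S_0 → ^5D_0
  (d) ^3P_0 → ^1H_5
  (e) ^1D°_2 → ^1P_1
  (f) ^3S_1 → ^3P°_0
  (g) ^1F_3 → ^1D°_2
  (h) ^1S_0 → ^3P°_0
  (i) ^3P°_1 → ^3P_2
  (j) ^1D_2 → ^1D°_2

(a) allowed
(b) allowed
(c) forbidden (parity, ΔS, ΔL, ΔJ fail)
(d) forbidden (parity, ΔS, ΔL, ΔJ fail)
(e) allowed
(f) allowed
(g) allowed
(h) forbidden (ΔS, ΔJ fail)
(i) allowed
(j) allowed
Total allowed: 7 of 10.

7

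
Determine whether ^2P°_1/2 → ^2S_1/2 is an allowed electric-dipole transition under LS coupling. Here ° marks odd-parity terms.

allowed

ΔS = 0: S: 1/2 → 1/2 — satisfied.
ΔJ = 0, ±1 (not J=0↔0): J: 1/2 → 1/2, ΔJ = +0 — satisfied.
ΔL = 0, ±1 (not L=0↔0): L: 1 → 0, ΔL = -1 — satisfied.
Parity must change: odd → even — satisfied.
All four E1 rules are satisfied.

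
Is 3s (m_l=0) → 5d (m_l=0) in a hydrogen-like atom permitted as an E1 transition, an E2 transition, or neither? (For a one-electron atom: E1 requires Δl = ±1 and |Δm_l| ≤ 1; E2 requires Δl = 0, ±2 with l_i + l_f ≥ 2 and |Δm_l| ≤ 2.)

Δl = 2 − 0 = +2; l_i + l_f = 2.
Δm_l = +0.
E1 (Δl = ±1, |Δm_l| ≤ 1): not satisfied.
E2 (Δl = 0,±2, l_i+l_f ≥ 2, |Δm_l| ≤ 2): satisfied.

E2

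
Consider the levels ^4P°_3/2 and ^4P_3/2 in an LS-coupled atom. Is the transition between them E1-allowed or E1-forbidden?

Parity must change: odd → even — ✓.
ΔS = 0: S: 3/2 → 3/2 — ✓.
ΔL = 0, ±1 (not L=0↔0): L: 1 → 1, ΔL = +0 — ✓.
ΔJ = 0, ±1 (not J=0↔0): J: 3/2 → 3/2, ΔJ = +0 — ✓.
All four E1 rules are satisfied.

allowed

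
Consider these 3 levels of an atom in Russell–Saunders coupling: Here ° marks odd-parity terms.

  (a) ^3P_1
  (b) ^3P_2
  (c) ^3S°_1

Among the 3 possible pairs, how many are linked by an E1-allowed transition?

(a)–(b): forbidden (parity).
(a)–(c): allowed.
(b)–(c): allowed.
Allowed pairs: 2 of 3.

2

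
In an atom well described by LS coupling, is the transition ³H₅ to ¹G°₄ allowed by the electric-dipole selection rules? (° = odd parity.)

forbidden

Parity must change: even → odd — passes.
ΔS = 0: S: 1 → 0 — fails.
ΔL = 0, ±1 (not L=0↔0): L: 5 → 4, ΔL = -1 — passes.
ΔJ = 0, ±1 (not J=0↔0): J: 5 → 4, ΔJ = -1 — passes.
Rule(s) violated: ΔS.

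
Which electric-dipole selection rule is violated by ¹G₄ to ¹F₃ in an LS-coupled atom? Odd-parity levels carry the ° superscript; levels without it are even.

parity

Reading off the term symbols: S 0→0, L 4→3, J 4→3, parity even→even.
Parity must change: even → even — fails.
ΔS = 0: S: 0 → 0 — passes.
ΔL = 0, ±1 (not L=0↔0): L: 4 → 3, ΔL = -1 — passes.
ΔJ = 0, ±1 (not J=0↔0): J: 4 → 3, ΔJ = -1 — passes.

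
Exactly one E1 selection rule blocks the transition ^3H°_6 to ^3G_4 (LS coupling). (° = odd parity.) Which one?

ΔJ = 0, ±1 (not J=0↔0): J: 6 → 4, ΔJ = -2 — fails.
ΔS = 0: S: 1 → 1 — passes.
ΔL = 0, ±1 (not L=0↔0): L: 5 → 4, ΔL = -1 — passes.
Parity must change: odd → even — passes.

the ΔJ = 0, ±1 rule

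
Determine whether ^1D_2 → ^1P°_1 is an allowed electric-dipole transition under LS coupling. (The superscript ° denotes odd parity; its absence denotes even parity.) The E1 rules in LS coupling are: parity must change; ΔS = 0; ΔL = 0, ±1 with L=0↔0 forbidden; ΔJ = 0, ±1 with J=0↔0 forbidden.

Initial level: S=0, L=2, J=2, parity even. Final level: S=0, L=1, J=1, parity odd.
Parity must change: even → odd — satisfied.
ΔS = 0: S: 0 → 0 — satisfied.
ΔL = 0, ±1 (not L=0↔0): L: 2 → 1, ΔL = -1 — satisfied.
ΔJ = 0, ±1 (not J=0↔0): J: 2 → 1, ΔJ = -1 — satisfied.
All four E1 rules are satisfied.

allowed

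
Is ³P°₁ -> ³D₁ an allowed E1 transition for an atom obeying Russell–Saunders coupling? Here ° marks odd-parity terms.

allowed

Initial level: S=1, L=1, J=1, parity odd. Final level: S=1, L=2, J=1, parity even.
Parity must change: odd → even — ok.
ΔS = 0: S: 1 → 1 — ok.
ΔL = 0, ±1 (not L=0↔0): L: 1 → 2, ΔL = +1 — ok.
ΔJ = 0, ±1 (not J=0↔0): J: 1 → 1, ΔJ = +0 — ok.
All four E1 rules are satisfied.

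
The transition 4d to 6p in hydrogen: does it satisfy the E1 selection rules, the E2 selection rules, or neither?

E1

Δl = 1 − 2 = -1; l_i + l_f = 3.
E1 (Δl = ±1): satisfied.
E2 (Δl = 0,±2, l_i+l_f ≥ 2): not satisfied.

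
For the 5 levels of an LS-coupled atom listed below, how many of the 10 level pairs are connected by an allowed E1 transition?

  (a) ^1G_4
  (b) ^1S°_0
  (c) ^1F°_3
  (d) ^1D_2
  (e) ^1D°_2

3

(a)–(b): forbidden (ΔL, ΔJ).
(a)–(c): allowed.
(a)–(d): forbidden (parity, ΔL, ΔJ).
(a)–(e): forbidden (ΔL, ΔJ).
(b)–(c): forbidden (parity, ΔL, ΔJ).
(b)–(d): forbidden (ΔL, ΔJ).
(b)–(e): forbidden (parity, ΔL, ΔJ).
(c)–(d): allowed.
(c)–(e): forbidden (parity).
(d)–(e): allowed.
Allowed pairs: 3 of 10.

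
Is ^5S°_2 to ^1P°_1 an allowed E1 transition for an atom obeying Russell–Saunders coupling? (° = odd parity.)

forbidden

Reading off the term symbols: S 2→0, L 0→1, J 2→1, parity odd→odd.
Parity must change: odd → odd — fails.
ΔS = 0: S: 2 → 0 — fails.
ΔL = 0, ±1 (not L=0↔0): L: 0 → 1, ΔL = +1 — ok.
ΔJ = 0, ±1 (not J=0↔0): J: 2 → 1, ΔJ = -1 — ok.
Rule(s) violated: parity, ΔS.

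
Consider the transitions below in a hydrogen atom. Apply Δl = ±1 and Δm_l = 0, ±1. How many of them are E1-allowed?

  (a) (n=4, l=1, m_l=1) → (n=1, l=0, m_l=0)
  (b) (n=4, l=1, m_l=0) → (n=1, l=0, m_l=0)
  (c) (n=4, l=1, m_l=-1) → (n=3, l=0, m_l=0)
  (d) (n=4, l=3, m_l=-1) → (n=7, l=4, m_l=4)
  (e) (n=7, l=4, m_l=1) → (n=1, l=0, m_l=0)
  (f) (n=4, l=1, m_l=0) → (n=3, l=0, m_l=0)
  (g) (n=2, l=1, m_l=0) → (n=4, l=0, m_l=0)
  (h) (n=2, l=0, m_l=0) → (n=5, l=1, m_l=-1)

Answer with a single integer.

6

(a) allowed
(b) allowed
(c) allowed
(d) forbidden — Δm_l = +5 (E1 requires Δm_l = 0, ±1)
(e) forbidden — Δl = -4 (E1 requires Δl = ±1)
(f) allowed
(g) allowed
(h) allowed
Total allowed: 6 of 8.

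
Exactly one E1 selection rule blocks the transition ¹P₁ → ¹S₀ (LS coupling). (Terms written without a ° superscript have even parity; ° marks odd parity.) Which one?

Reading off the term symbols: S 0→0, L 1→0, J 1→0, parity even→even.
Parity must change: even → even — fails.
ΔS = 0: S: 0 → 0 — passes.
ΔL = 0, ±1 (not L=0↔0): L: 1 → 0, ΔL = -1 — passes.
ΔJ = 0, ±1 (not J=0↔0): J: 1 → 0, ΔJ = -1 — passes.

parity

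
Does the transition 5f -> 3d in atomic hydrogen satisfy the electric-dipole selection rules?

allowed

l: 3 → 2 (Δl = -1). Δl = ±1 satisfied.
All E1 selection rules are satisfied.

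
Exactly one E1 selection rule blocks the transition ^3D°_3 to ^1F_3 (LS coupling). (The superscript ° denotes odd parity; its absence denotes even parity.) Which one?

the ΔS = 0 rule

ΔL = 0, ±1 (not L=0↔0): L: 2 → 3, ΔL = +1 — ✓.
ΔS = 0: S: 1 → 0 — ✗.
Parity must change: odd → even — ✓.
ΔJ = 0, ±1 (not J=0↔0): J: 3 → 3, ΔJ = +0 — ✓.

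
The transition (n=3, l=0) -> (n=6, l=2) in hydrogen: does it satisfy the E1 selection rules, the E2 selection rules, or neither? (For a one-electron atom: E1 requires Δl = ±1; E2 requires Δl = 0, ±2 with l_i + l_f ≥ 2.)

Δl = 2 − 0 = +2; l_i + l_f = 2.
E1 (Δl = ±1): not satisfied.
E2 (Δl = 0,±2, l_i+l_f ≥ 2): satisfied.

E2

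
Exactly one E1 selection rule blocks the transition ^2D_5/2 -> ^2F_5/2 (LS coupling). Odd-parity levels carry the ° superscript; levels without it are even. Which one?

parity

Initial level: S=1/2, L=2, J=5/2, parity even. Final level: S=1/2, L=3, J=5/2, parity even.
Parity must change: even → even — fails.
ΔS = 0: S: 1/2 → 1/2 — ok.
ΔL = 0, ±1 (not L=0↔0): L: 2 → 3, ΔL = +1 — ok.
ΔJ = 0, ±1 (not J=0↔0): J: 5/2 → 5/2, ΔJ = +0 — ok.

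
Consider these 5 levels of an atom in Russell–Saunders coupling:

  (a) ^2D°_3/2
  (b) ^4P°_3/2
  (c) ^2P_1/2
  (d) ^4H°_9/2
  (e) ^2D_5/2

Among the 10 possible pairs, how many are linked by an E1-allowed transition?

(a)–(b): forbidden (parity, ΔS).
(a)–(c): allowed.
(a)–(d): forbidden (parity, ΔS, ΔL, ΔJ).
(a)–(e): allowed.
(b)–(c): forbidden (ΔS).
(b)–(d): forbidden (parity, ΔL, ΔJ).
(b)–(e): forbidden (ΔS).
(c)–(d): forbidden (ΔS, ΔL, ΔJ).
(c)–(e): forbidden (parity, ΔJ).
(d)–(e): forbidden (ΔS, ΔL, ΔJ).
Allowed pairs: 2 of 10.

2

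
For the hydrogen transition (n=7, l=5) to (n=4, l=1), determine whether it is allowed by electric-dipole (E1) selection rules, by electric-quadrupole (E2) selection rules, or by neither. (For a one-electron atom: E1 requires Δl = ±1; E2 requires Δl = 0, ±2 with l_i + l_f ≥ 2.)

neither

Δl = 1 − 5 = -4; l_i + l_f = 6.
E1 (Δl = ±1): not satisfied.
E2 (Δl = 0,±2, l_i+l_f ≥ 2): not satisfied.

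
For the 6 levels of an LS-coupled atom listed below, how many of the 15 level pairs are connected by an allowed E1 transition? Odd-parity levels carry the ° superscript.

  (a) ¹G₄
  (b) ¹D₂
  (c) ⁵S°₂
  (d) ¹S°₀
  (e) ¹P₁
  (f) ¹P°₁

3

(a)–(b): forbidden (parity, ΔL, ΔJ).
(a)–(c): forbidden (ΔS, ΔL, ΔJ).
(a)–(d): forbidden (ΔL, ΔJ).
(a)–(e): forbidden (parity, ΔL, ΔJ).
(a)–(f): forbidden (ΔL, ΔJ).
(b)–(c): forbidden (ΔS, ΔL).
(b)–(d): forbidden (ΔL, ΔJ).
(b)–(e): forbidden (parity).
(b)–(f): allowed.
(c)–(d): forbidden (parity, ΔS, ΔL, ΔJ).
(c)–(e): forbidden (ΔS).
(c)–(f): forbidden (parity, ΔS).
(d)–(e): allowed.
(d)–(f): forbidden (parity).
(e)–(f): allowed.
Allowed pairs: 3 of 15.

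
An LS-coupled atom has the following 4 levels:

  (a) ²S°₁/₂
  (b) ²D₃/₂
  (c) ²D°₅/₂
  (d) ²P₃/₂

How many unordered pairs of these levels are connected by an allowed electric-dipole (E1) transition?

3

(a)–(b): forbidden (ΔL).
(a)–(c): forbidden (parity, ΔL, ΔJ).
(a)–(d): allowed.
(b)–(c): allowed.
(b)–(d): forbidden (parity).
(c)–(d): allowed.
Allowed pairs: 3 of 6.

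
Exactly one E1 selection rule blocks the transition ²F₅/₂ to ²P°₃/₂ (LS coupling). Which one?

the ΔL = 0, ±1 rule

ΔJ = 0, ±1 (not J=0↔0): J: 5/2 → 3/2, ΔJ = -1 — satisfied.
ΔS = 0: S: 1/2 → 1/2 — satisfied.
ΔL = 0, ±1 (not L=0↔0): L: 3 → 1, ΔL = -2 — violated.
Parity must change: even → odd — satisfied.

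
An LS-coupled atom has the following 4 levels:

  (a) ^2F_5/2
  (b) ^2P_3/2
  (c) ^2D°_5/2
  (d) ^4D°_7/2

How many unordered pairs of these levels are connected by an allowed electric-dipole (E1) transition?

(a)–(b): forbidden (parity, ΔL).
(a)–(c): allowed.
(a)–(d): forbidden (ΔS).
(b)–(c): allowed.
(b)–(d): forbidden (ΔS, ΔJ).
(c)–(d): forbidden (parity, ΔS).
Allowed pairs: 2 of 6.

2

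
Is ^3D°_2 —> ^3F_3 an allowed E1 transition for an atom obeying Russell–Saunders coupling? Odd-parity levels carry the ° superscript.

allowed

Initial level: S=1, L=2, J=2, parity odd. Final level: S=1, L=3, J=3, parity even.
Parity must change: odd → even — satisfied.
ΔS = 0: S: 1 → 1 — satisfied.
ΔL = 0, ±1 (not L=0↔0): L: 2 → 3, ΔL = +1 — satisfied.
ΔJ = 0, ±1 (not J=0↔0): J: 2 → 3, ΔJ = +1 — satisfied.
All four E1 rules are satisfied.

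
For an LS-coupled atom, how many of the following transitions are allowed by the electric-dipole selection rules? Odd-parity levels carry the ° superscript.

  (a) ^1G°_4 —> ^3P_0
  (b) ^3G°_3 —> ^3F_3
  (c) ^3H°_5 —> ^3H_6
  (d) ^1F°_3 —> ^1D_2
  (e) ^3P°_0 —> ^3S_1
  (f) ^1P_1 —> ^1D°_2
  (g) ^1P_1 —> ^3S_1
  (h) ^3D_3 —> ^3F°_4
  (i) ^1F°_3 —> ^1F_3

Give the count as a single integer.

7

(a) forbidden (ΔS, ΔL, ΔJ fail)
(b) allowed
(c) allowed
(d) allowed
(e) allowed
(f) allowed
(g) forbidden (parity, ΔS fail)
(h) allowed
(i) allowed
Total allowed: 7 of 9.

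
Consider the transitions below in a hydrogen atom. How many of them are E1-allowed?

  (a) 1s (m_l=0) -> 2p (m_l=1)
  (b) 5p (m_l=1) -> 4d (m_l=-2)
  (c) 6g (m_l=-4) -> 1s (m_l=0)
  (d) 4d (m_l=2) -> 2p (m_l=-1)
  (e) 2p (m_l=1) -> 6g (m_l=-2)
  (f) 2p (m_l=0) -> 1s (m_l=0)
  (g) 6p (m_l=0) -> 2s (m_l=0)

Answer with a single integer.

3

(a) allowed
(b) forbidden — Δm_l = -3 (E1 requires Δm_l = 0, ±1)
(c) forbidden — Δl = -4 (E1 requires Δl = ±1); Δm_l = +4 (E1 requires Δm_l = 0, ±1)
(d) forbidden — Δm_l = -3 (E1 requires Δm_l = 0, ±1)
(e) forbidden — Δl = +3 (E1 requires Δl = ±1); Δm_l = -3 (E1 requires Δm_l = 0, ±1)
(f) allowed
(g) allowed
Total allowed: 3 of 7.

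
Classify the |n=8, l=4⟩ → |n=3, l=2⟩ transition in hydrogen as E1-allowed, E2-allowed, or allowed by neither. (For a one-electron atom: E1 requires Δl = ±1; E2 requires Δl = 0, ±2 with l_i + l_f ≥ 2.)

Δl = 2 − 4 = -2; l_i + l_f = 6.
E1 (Δl = ±1): not satisfied.
E2 (Δl = 0,±2, l_i+l_f ≥ 2): satisfied.

E2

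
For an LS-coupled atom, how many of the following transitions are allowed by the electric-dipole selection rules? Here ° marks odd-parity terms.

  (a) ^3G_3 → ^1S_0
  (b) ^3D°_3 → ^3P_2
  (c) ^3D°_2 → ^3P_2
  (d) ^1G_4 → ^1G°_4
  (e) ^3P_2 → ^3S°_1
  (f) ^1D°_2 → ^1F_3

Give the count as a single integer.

(a) forbidden (parity, ΔS, ΔL, ΔJ fail)
(b) allowed
(c) allowed
(d) allowed
(e) allowed
(f) allowed
Total allowed: 5 of 6.

5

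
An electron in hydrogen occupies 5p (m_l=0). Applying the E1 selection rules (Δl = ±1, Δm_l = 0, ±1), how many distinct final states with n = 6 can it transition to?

E1 requires Δl = ±1, so l_f ∈ {0, 2}; with 0 ≤ l_f ≤ n_f−1 = 5, the allowed l_f values are {0, 2}.
For l_f = 0: m_f ∈ {m_i−1, m_i, m_i+1} ∩ [−0, 0] = {0} → 1 state.
For l_f = 2: m_f ∈ {m_i−1, m_i, m_i+1} ∩ [−2, 2] = {-1, 0, 1} → 3 states.
Total: 4.

4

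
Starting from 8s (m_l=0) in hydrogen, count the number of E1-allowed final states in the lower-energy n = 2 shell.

E1 requires Δl = ±1, so l_f ∈ {-1, 1}; with 0 ≤ l_f ≤ n_f−1 = 1, the allowed l_f values are {1}.
For l_f = 1: m_f ∈ {m_i−1, m_i, m_i+1} ∩ [−1, 1] = {-1, 0, 1} → 3 states.
Total: 3.

3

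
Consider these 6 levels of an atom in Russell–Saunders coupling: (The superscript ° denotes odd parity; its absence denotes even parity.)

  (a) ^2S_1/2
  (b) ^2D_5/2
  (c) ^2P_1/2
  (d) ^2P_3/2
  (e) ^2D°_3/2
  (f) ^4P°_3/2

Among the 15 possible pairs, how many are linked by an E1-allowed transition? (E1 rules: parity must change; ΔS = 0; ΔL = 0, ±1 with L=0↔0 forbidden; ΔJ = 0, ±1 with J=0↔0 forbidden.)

3

(a)–(b): forbidden (parity, ΔL, ΔJ).
(a)–(c): forbidden (parity).
(a)–(d): forbidden (parity).
(a)–(e): forbidden (ΔL).
(a)–(f): forbidden (ΔS).
(b)–(c): forbidden (parity, ΔJ).
(b)–(d): forbidden (parity).
(b)–(e): allowed.
(b)–(f): forbidden (ΔS).
(c)–(d): forbidden (parity).
(c)–(e): allowed.
(c)–(f): forbidden (ΔS).
(d)–(e): allowed.
(d)–(f): forbidden (ΔS).
(e)–(f): forbidden (parity, ΔS).
Allowed pairs: 3 of 15.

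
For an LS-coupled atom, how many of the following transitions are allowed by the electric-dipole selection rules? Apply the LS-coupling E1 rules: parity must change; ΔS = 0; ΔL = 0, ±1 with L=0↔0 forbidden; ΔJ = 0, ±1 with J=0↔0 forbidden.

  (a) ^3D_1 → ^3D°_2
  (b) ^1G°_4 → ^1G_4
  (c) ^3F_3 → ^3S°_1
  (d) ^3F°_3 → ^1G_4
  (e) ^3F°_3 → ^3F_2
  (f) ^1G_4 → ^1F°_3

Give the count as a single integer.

(a) allowed
(b) allowed
(c) forbidden (ΔL, ΔJ fail)
(d) forbidden (ΔS fails)
(e) allowed
(f) allowed
Total allowed: 4 of 6.

4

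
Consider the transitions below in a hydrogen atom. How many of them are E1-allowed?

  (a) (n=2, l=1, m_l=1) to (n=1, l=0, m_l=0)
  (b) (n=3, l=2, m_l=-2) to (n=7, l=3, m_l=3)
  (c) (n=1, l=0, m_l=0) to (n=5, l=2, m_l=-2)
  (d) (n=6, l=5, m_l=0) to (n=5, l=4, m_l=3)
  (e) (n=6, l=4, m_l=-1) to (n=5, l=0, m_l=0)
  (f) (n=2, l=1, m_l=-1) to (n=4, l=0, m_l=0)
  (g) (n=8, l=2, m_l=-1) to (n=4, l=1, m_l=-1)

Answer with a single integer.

(a) allowed
(b) forbidden — Δm_l = +5 (E1 requires Δm_l = 0, ±1)
(c) forbidden — Δl = +2 (E1 requires Δl = ±1); Δm_l = -2 (E1 requires Δm_l = 0, ±1)
(d) forbidden — Δm_l = +3 (E1 requires Δm_l = 0, ±1)
(e) forbidden — Δl = -4 (E1 requires Δl = ±1)
(f) allowed
(g) allowed
Total allowed: 3 of 7.

3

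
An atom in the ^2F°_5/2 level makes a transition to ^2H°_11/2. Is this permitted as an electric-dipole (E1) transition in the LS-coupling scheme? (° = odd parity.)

Reading off the term symbols: S 1/2→1/2, L 3→5, J 5/2→11/2, parity odd→odd.
Parity must change: odd → odd — fails.
ΔS = 0: S: 1/2 → 1/2 — ok.
ΔL = 0, ±1 (not L=0↔0): L: 3 → 5, ΔL = +2 — fails.
ΔJ = 0, ±1 (not J=0↔0): J: 5/2 → 11/2, ΔJ = +3 — fails.
Rule(s) violated: parity, ΔL, ΔJ.

forbidden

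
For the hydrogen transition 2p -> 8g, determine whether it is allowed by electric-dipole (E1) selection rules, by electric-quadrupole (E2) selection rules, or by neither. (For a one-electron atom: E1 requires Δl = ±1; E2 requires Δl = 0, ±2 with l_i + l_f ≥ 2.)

neither

Δl = 4 − 1 = +3; l_i + l_f = 5.
E1 (Δl = ±1): not satisfied.
E2 (Δl = 0,±2, l_i+l_f ≥ 2): not satisfied.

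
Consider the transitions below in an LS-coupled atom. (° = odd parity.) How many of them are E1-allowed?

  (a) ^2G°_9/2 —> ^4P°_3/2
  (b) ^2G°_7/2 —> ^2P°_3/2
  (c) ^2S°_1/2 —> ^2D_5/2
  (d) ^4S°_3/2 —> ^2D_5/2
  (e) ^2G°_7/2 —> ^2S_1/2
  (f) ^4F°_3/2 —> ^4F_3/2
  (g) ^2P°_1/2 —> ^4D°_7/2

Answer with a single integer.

(a) forbidden (parity, ΔS, ΔL, ΔJ fail)
(b) forbidden (parity, ΔL, ΔJ fail)
(c) forbidden (ΔL, ΔJ fail)
(d) forbidden (ΔS, ΔL fail)
(e) forbidden (ΔL, ΔJ fail)
(f) allowed
(g) forbidden (parity, ΔS, ΔJ fail)
Total allowed: 1 of 7.

1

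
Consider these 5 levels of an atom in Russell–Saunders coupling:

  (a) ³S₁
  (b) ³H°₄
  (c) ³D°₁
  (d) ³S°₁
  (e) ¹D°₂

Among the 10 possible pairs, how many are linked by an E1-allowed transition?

(a)–(b): forbidden (ΔL, ΔJ).
(a)–(c): forbidden (ΔL).
(a)–(d): forbidden (ΔL).
(a)–(e): forbidden (ΔS, ΔL).
(b)–(c): forbidden (parity, ΔL, ΔJ).
(b)–(d): forbidden (parity, ΔL, ΔJ).
(b)–(e): forbidden (parity, ΔS, ΔL, ΔJ).
(c)–(d): forbidden (parity, ΔL).
(c)–(e): forbidden (parity, ΔS).
(d)–(e): forbidden (parity, ΔS, ΔL).
Allowed pairs: 0 of 10.

0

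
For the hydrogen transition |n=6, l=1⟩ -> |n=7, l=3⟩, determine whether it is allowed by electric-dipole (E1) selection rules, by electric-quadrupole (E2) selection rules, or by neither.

Δl = 3 − 1 = +2; l_i + l_f = 4.
E1 (Δl = ±1): not satisfied.
E2 (Δl = 0,±2, l_i+l_f ≥ 2): satisfied.

E2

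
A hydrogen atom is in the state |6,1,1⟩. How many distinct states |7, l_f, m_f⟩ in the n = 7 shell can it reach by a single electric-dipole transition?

4

E1 requires Δl = ±1, so l_f ∈ {0, 2}; with 0 ≤ l_f ≤ n_f−1 = 6, the allowed l_f values are {0, 2}.
For l_f = 0: m_f ∈ {m_i−1, m_i, m_i+1} ∩ [−0, 0] = {0} → 1 state.
For l_f = 2: m_f ∈ {m_i−1, m_i, m_i+1} ∩ [−2, 2] = {0, 1, 2} → 3 states.
Total: 4.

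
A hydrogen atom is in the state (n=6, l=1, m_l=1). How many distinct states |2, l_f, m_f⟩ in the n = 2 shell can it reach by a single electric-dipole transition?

E1 requires Δl = ±1, so l_f ∈ {0, 2}; with 0 ≤ l_f ≤ n_f−1 = 1, the allowed l_f values are {0}.
For l_f = 0: m_f ∈ {m_i−1, m_i, m_i+1} ∩ [−0, 0] = {0} → 1 state.
Total: 1.

1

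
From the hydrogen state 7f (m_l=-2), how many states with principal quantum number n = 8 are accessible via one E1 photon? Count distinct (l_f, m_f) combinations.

E1 requires Δl = ±1, so l_f ∈ {2, 4}; with 0 ≤ l_f ≤ n_f−1 = 7, the allowed l_f values are {2, 4}.
For l_f = 2: m_f ∈ {m_i−1, m_i, m_i+1} ∩ [−2, 2] = {-2, -1} → 2 states.
For l_f = 4: m_f ∈ {m_i−1, m_i, m_i+1} ∩ [−4, 4] = {-3, -2, -1} → 3 states.
Total: 5.

5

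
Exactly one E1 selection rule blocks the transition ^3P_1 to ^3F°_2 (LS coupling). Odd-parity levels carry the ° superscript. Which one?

Parity must change: even → odd — passes.
ΔS = 0: S: 1 → 1 — passes.
ΔL = 0, ±1 (not L=0↔0): L: 1 → 3, ΔL = +2 — fails.
ΔJ = 0, ±1 (not J=0↔0): J: 1 → 2, ΔJ = +1 — passes.

the ΔL = 0, ±1 rule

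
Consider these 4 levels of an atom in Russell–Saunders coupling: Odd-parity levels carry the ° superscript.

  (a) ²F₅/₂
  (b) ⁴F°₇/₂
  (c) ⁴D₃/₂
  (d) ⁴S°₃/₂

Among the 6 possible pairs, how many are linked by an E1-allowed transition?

0

(a)–(b): forbidden (ΔS).
(a)–(c): forbidden (parity, ΔS).
(a)–(d): forbidden (ΔS, ΔL).
(b)–(c): forbidden (ΔJ).
(b)–(d): forbidden (parity, ΔL, ΔJ).
(c)–(d): forbidden (ΔL).
Allowed pairs: 0 of 6.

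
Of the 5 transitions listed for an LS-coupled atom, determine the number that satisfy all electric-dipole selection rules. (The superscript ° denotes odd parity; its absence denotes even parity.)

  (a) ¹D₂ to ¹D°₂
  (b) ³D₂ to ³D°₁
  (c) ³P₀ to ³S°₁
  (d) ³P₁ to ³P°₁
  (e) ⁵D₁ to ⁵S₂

(a) allowed
(b) allowed
(c) allowed
(d) allowed
(e) forbidden (parity, ΔL fail)
Total allowed: 4 of 5.

4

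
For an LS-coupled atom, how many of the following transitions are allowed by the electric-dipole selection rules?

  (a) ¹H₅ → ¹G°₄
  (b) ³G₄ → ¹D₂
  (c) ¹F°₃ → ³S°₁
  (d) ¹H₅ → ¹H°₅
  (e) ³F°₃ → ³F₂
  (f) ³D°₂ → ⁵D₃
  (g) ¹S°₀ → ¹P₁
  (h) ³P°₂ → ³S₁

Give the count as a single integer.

(a) allowed
(b) forbidden (parity, ΔS, ΔL, ΔJ fail)
(c) forbidden (parity, ΔS, ΔL, ΔJ fail)
(d) allowed
(e) allowed
(f) forbidden (ΔS fails)
(g) allowed
(h) allowed
Total allowed: 5 of 8.

5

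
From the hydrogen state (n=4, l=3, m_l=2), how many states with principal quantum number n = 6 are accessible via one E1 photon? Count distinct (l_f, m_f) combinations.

E1 requires Δl = ±1, so l_f ∈ {2, 4}; with 0 ≤ l_f ≤ n_f−1 = 5, the allowed l_f values are {2, 4}.
For l_f = 2: m_f ∈ {m_i−1, m_i, m_i+1} ∩ [−2, 2] = {1, 2} → 2 states.
For l_f = 4: m_f ∈ {m_i−1, m_i, m_i+1} ∩ [−4, 4] = {1, 2, 3} → 3 states.
Total: 5.

5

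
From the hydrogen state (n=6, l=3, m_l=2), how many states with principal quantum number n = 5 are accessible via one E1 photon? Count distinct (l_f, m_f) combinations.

E1 requires Δl = ±1, so l_f ∈ {2, 4}; with 0 ≤ l_f ≤ n_f−1 = 4, the allowed l_f values are {2, 4}.
For l_f = 2: m_f ∈ {m_i−1, m_i, m_i+1} ∩ [−2, 2] = {1, 2} → 2 states.
For l_f = 4: m_f ∈ {m_i−1, m_i, m_i+1} ∩ [−4, 4] = {1, 2, 3} → 3 states.
Total: 5.

5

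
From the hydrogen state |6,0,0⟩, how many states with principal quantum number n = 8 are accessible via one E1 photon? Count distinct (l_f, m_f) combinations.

E1 requires Δl = ±1, so l_f ∈ {-1, 1}; with 0 ≤ l_f ≤ n_f−1 = 7, the allowed l_f values are {1}.
For l_f = 1: m_f ∈ {m_i−1, m_i, m_i+1} ∩ [−1, 1] = {-1, 0, 1} → 3 states.
Total: 3.

3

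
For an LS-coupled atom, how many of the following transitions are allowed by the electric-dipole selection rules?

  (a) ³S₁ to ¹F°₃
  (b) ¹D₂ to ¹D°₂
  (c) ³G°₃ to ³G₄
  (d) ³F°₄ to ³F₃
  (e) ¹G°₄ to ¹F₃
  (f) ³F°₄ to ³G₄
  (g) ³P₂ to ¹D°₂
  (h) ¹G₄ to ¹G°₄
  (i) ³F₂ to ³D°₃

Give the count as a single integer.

7

(a) forbidden (ΔS, ΔL, ΔJ fail)
(b) allowed
(c) allowed
(d) allowed
(e) allowed
(f) allowed
(g) forbidden (ΔS fails)
(h) allowed
(i) allowed
Total allowed: 7 of 9.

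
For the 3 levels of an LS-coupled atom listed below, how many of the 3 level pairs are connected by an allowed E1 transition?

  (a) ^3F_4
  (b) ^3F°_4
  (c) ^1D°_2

(a)–(b): allowed.
(a)–(c): forbidden (ΔS, ΔJ).
(b)–(c): forbidden (parity, ΔS, ΔJ).
Allowed pairs: 1 of 3.

1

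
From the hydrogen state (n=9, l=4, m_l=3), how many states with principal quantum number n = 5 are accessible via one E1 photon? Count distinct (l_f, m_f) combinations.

E1 requires Δl = ±1, so l_f ∈ {3, 5}; with 0 ≤ l_f ≤ n_f−1 = 4, the allowed l_f values are {3}.
For l_f = 3: m_f ∈ {m_i−1, m_i, m_i+1} ∩ [−3, 3] = {2, 3} → 2 states.
Total: 2.

2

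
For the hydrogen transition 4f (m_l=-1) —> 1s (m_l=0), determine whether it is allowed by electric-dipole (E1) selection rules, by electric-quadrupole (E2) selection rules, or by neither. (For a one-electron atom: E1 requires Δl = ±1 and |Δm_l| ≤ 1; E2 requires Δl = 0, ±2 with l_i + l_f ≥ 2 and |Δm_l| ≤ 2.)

Δl = 0 − 3 = -3; l_i + l_f = 3.
Δm_l = +1.
E1 (Δl = ±1, |Δm_l| ≤ 1): not satisfied.
E2 (Δl = 0,±2, l_i+l_f ≥ 2, |Δm_l| ≤ 2): not satisfied.

neither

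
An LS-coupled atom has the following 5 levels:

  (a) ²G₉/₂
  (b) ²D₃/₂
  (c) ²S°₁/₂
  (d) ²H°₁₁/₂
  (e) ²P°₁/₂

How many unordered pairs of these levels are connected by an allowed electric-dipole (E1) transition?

(a)–(b): forbidden (parity, ΔL, ΔJ).
(a)–(c): forbidden (ΔL, ΔJ).
(a)–(d): allowed.
(a)–(e): forbidden (ΔL, ΔJ).
(b)–(c): forbidden (ΔL).
(b)–(d): forbidden (ΔL, ΔJ).
(b)–(e): allowed.
(c)–(d): forbidden (parity, ΔL, ΔJ).
(c)–(e): forbidden (parity).
(d)–(e): forbidden (parity, ΔL, ΔJ).
Allowed pairs: 2 of 10.

2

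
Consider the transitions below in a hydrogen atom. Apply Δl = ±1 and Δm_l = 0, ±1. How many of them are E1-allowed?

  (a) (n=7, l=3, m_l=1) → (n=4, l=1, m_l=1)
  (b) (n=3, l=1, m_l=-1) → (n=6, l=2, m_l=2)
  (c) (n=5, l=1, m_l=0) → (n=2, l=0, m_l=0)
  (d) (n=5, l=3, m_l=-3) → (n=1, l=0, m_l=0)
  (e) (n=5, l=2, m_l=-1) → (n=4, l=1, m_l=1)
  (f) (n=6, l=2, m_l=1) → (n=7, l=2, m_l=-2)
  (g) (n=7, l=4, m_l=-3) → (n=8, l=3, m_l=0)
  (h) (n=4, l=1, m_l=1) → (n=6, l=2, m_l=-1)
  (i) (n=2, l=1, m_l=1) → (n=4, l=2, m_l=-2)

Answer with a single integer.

1

(a) forbidden — Δl = -2 (E1 requires Δl = ±1)
(b) forbidden — Δm_l = +3 (E1 requires Δm_l = 0, ±1)
(c) allowed
(d) forbidden — Δl = -3 (E1 requires Δl = ±1); Δm_l = +3 (E1 requires Δm_l = 0, ±1)
(e) forbidden — Δm_l = +2 (E1 requires Δm_l = 0, ±1)
(f) forbidden — Δl = +0 (E1 requires Δl = ±1); Δm_l = -3 (E1 requires Δm_l = 0, ±1)
(g) forbidden — Δm_l = +3 (E1 requires Δm_l = 0, ±1)
(h) forbidden — Δm_l = -2 (E1 requires Δm_l = 0, ±1)
(i) forbidden — Δm_l = -3 (E1 requires Δm_l = 0, ±1)
Total allowed: 1 of 9.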